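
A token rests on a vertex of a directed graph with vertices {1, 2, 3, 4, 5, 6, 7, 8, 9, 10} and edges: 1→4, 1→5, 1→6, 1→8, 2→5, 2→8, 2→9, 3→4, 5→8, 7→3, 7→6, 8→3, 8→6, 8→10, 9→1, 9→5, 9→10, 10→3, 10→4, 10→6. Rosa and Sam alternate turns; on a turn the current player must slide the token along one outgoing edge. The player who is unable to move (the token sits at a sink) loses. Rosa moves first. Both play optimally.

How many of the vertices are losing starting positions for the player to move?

3

Work bottom-up. With no move the player to move loses. Otherwise the position is W if at least one move leads to an L position for the opponent, and L if every move leads to a W.
Every edge goes from a vertex to one that appears earlier in the order 6, 4, 3, 10, 8, 7, 5, 1, 9, 2, so processing vertices in that order labels each vertex after all of its successors.
6: no outgoing edge → L
4: no outgoing edge → L
3: →4(L), so W
10: →4(L), so W
8: →6(L), so W
7: →6(L), so W
5: →8(W) only, which is W, so L
1: →5(L), so W
9: →5(L), so W
2: →5(L), so W
The L vertices are 4, 5, 6; that is 3 in all.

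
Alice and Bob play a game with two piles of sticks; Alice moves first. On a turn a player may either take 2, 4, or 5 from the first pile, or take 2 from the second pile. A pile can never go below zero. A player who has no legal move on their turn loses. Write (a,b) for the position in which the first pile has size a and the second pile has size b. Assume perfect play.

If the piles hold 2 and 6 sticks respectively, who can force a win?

Label each position W (a win for the player to move) or L (a loss). A position with no legal move is L; any other position is W exactly when some move reaches an L, and L when every move reaches a W.
No move ever increases a pile, so every position that can arise here has a ≤ 2 and b ≤ 6; it is enough to label the cells with 0 ≤ a ≤ 2 and 0 ≤ b ≤ 6.
Every move lowers a or b (never raises either), so fill the grid row by row in increasing a, and left to right within a row: each cell's successors are then already labelled.
      b=0  b=1  b=2  b=3  b=4  b=5  b=6
a=0:    L    L    W    W    L    L    W
a=1:    L    L    W    W    L    L    W
a=2:    W    W    L    L    W    W    L
Cells with no legal move (terminal, hence L): (0,0), (0,1), (1,0), (1,1).
The remaining L cells, each justified by listing all of its moves:
(0,4): only reaches (0,2)(W), which is W → L
(0,5): only reaches (0,3)(W), which is W → L
(1,4): only reaches (1,2)(W), which is W → L
(1,5): only reaches (1,3)(W), which is W → L
(2,2): only reaches (0,2)(W), (2,0)(W), all W → L
(2,3): only reaches (0,3)(W), (2,1)(W), all W → L
(2,6): only reaches (0,6)(W), (2,4)(W), all W → L
Every other cell has at least one move into one of the L cells above, so it is W.
Every move from (2,6) reaches a W position, so the mover loses.

Bob wins.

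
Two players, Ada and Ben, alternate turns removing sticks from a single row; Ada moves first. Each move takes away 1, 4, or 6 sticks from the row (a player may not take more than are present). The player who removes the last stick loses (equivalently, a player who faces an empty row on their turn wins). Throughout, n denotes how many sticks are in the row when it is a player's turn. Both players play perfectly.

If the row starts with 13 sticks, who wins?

Ben wins.

Label each position W (a win for the player to move) or L (a loss). A position with no legal move is W; any other position is W exactly when some move reaches an L, and L when every move reaches a W.
n=0: no move; the opponent has just taken the last stick and therefore loses → W
n=1: only reaches 0(W), which is W → L
n=2: reaches L-position 1 → W
n=3: only reaches 2(W), which is W → L
n=4: reaches L-position 3 → W
n=5: reaches L-position 1 → W
n=6: only reaches 5(W), 2(W), 0(W), all W → L
n=7: reaches L-position 6 → W
n=8: only reaches 7(W), 4(W), 2(W), all W → L
n=9: reaches L-position 8 → W
n=10: reaches L-position 6 → W
n=11: only reaches 10(W), 7(W), 5(W), all W → L
n=12: reaches L-position 11 → W
n=13: only reaches 12(W), 9(W), 7(W), all W → L
Every move from 13 reaches a W position, so the mover loses.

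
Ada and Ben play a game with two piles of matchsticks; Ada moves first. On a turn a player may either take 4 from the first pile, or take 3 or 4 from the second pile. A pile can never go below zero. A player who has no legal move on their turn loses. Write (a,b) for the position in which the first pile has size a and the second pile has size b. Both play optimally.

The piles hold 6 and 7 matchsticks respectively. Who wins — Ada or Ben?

Work bottom-up. With no move the player to move loses. Otherwise the position is W if at least one move leads to an L position for the opponent, and L if every move leads to a W.
No move ever increases a pile, so every position that can arise here has a ≤ 6 and b ≤ 7; it is enough to label the cells with 0 ≤ a ≤ 6 and 0 ≤ b ≤ 7.
Every move lowers a or b (never raises either), so fill the grid row by row in increasing a, and left to right within a row: each cell's successors are then already labelled.
      b=0  b=1  b=2  b=3  b=4  b=5  b=6  b=7
a=0:    L    L    L    W    W    W    W    L
a=1:    L    L    L    W    W    W    W    L
a=2:    L    L    L    W    W    W    W    L
a=3:    L    L    L    W    W    W    W    L
a=4:    W    W    W    L    L    L    W    W
a=5:    W    W    W    L    L    L    W    W
a=6:    W    W    W    L    L    L    W    W
Cells with no legal move (terminal, hence L): (0,0), (0,1), (0,2), (1,0), (1,1), (1,2), (2,0), (2,1), (2,2), (3,0), (3,1), (3,2).
The remaining L cells, each justified by listing all of its moves:
(0,7): only reaches (0,4)(W), (0,3)(W), all W → L
(1,7): only reaches (1,4)(W), (1,3)(W), all W → L
(2,7): only reaches (2,4)(W), (2,3)(W), all W → L
(3,7): only reaches (3,4)(W), (3,3)(W), all W → L
(4,3): only reaches (0,3)(W), (4,0)(W), all W → L
(4,4): only reaches (0,4)(W), (4,1)(W), (4,0)(W), all W → L
(4,5): only reaches (0,5)(W), (4,2)(W), (4,1)(W), all W → L
(5,3): only reaches (1,3)(W), (5,0)(W), all W → L
(5,4): only reaches (1,4)(W), (5,1)(W), (5,0)(W), all W → L
(5,5): only reaches (1,5)(W), (5,2)(W), (5,1)(W), all W → L
(6,3): only reaches (2,3)(W), (6,0)(W), all W → L
(6,4): only reaches (2,4)(W), (6,1)(W), (6,0)(W), all W → L
(6,5): only reaches (2,5)(W), (6,2)(W), (6,1)(W), all W → L
Every other cell has at least one move into one of the L cells above, so it is W.
From (6,7) Ada can move to (2,7), reaching an L position.

Ada wins.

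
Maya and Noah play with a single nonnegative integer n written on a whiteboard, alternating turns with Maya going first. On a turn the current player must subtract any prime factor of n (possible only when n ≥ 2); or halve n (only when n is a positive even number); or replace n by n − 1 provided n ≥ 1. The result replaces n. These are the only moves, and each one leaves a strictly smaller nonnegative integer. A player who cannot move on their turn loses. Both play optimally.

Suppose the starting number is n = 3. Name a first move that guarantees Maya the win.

Positions with no move are L. A position that does have a move is losing for the player to move precisely when every available move leads to a winning position for the opponent. Fill in the labels:
n=0: no move → L
n=1: can move to 0, which is L ⇒ W
n=2: can move to 0, which is L ⇒ W
n=3: can move to 0, which is L ⇒ W
From 3, the L positions reachable in one move are: 0.

Move to 0.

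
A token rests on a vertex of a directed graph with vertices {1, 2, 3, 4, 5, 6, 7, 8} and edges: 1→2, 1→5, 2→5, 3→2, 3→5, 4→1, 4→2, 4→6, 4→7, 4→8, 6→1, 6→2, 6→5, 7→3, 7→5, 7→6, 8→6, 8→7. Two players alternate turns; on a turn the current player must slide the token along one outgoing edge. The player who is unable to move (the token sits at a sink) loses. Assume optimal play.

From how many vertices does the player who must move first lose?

2

Classify positions by backward induction: terminal positions (no move available) are L. From any other position, the mover wins iff some move reaches an L.
Every edge goes from a vertex to one that appears earlier in the order 5, 2, 1, 3, 6, 7, 8, 4, so processing vertices in that order labels each vertex after all of its successors.
5: no outgoing edge → L
2: W (go to 5, an L position)
1: W (go to 5, an L position)
3: W (go to 5, an L position)
6: W (go to 5, an L position)
7: W (go to 5, an L position)
8: L (options 7(W), 6(W) are all W)
4: W (go to 8, an L position)
The L vertices are 5, 8; that is 2 in all.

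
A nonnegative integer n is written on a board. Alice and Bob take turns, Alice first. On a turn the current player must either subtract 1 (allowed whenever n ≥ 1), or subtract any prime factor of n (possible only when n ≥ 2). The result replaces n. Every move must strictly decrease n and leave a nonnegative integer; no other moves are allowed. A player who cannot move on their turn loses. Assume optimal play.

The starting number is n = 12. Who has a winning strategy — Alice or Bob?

Classify positions by backward induction: terminal positions (no move available) are L. From any other position, the mover wins iff some move reaches an L.
n=0: no move → L
n=1: can move to 0, which is L ⇒ W
n=2: can move to 0, which is L ⇒ W
n=3: can move to 0, which is L ⇒ W
n=4: moves to 2(W), 3(W); every one is W ⇒ L
n=5: can move to 0, which is L ⇒ W
n=6: can move to 4, which is L ⇒ W
n=7: can move to 0, which is L ⇒ W
n=8: moves to 6(W), 7(W); every one is W ⇒ L
n=9: can move to 8, which is L ⇒ W
n=10: can move to 8, which is L ⇒ W
n=11: can move to 0, which is L ⇒ W
n=12: moves to 9(W), 10(W), 11(W); every one is W ⇒ L
The starting position 12 is L: whatever Alice does, the opponent receives a W position.

Bob wins.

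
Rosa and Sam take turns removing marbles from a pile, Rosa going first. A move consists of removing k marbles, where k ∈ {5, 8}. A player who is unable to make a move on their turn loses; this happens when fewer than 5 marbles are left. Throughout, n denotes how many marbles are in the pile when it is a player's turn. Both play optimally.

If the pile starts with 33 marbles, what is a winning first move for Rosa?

Remove 5, leaving 28.

Classify positions by backward induction: terminal positions (no move available) are L. From any other position, the mover wins iff some move reaches an L.
n=0: no move → L
n=1: no move → L
n=2: no move → L
n=3: no move → L
n=4: no move → L
n=5: →0(L), so W
n=6: →1(L), so W
n=7: →2(L), so W
n=8: →3(L), so W
n=9: →4(L), so W
n=10: →2(L), so W
n=11: →3(L), so W
n=12: →4(L), so W
n=13: →8(W), 5(W) — all W, so L
n=14: →9(W), 6(W) — all W, so L
n=15: →10(W), 7(W) — all W, so L
n=16: →11(W), 8(W) — all W, so L
n=17: →12(W), 9(W) — all W, so L
n=18: →13(L), so W
n=19: →14(L), so W
n=20: →15(L), so W
n=21: →16(L), so W
n=22: →17(L), so W
n=23: →15(L), so W
n=24: →16(L), so W
n=25: →17(L), so W
n=26: →21(W), 18(W) — all W, so L
n=27: →22(W), 19(W) — all W, so L
n=28: →23(W), 20(W) — all W, so L
n=29: →24(W), 21(W) — all W, so L
n=30: →25(W), 22(W) — all W, so L
n=31: →26(L), so W
n=32: →27(L), so W
n=33: →28(L), so W
From 33, the L positions reachable in one move are: 28.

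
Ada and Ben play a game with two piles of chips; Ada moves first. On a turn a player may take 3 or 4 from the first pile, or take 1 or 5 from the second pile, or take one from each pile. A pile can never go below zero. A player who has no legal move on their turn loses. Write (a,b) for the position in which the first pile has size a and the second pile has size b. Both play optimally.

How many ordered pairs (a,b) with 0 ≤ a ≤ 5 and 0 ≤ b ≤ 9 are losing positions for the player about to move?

25

Use the standard recursion: the mover loses at a terminal position; elsewhere, the mover wins exactly when some move hands the opponent an L position.
Every move lowers a or b (never raises either), so fill the grid row by row in increasing a, and left to right within a row: each cell's successors are then already labelled.
      b=0  b=1  b=2  b=3  b=4  b=5  b=6  b=7  b=8  b=9
a=0:    L    W    L    W    L    W    L    W    L    W
a=1:    L    W    L    W    L    W    L    W    L    W
a=2:    L    W    L    W    L    W    L    W    L    W
a=3:    W    W    W    W    W    W    W    W    W    W
a=4:    W    L    W    L    W    L    W    L    W    L
a=5:    W    L    W    L    W    L    W    L    W    L
Cells with no legal move (terminal, hence L): (0,0), (1,0), (2,0).
The remaining L cells, each justified by listing all of its moves:
(0,2): the only move is to (0,1)(W), a W ⇒ L
(0,4): the only move is to (0,3)(W), a W ⇒ L
(0,6): moves to (0,5)(W), (0,1)(W); every one is W ⇒ L
(0,8): moves to (0,7)(W), (0,3)(W); every one is W ⇒ L
(1,2): moves to (1,1)(W), (0,1)(W); every one is W ⇒ L
(1,4): moves to (1,3)(W), (0,3)(W); every one is W ⇒ L
(1,6): moves to (1,5)(W), (1,1)(W), (0,5)(W); every one is W ⇒ L
(1,8): moves to (1,7)(W), (1,3)(W), (0,7)(W); every one is W ⇒ L
(2,2): moves to (2,1)(W), (1,1)(W); every one is W ⇒ L
(2,4): moves to (2,3)(W), (1,3)(W); every one is W ⇒ L
(2,6): moves to (2,5)(W), (2,1)(W), (1,5)(W); every one is W ⇒ L
(2,8): moves to (2,7)(W), (2,3)(W), (1,7)(W); every one is W ⇒ L
(4,1): moves to (1,1)(W), (0,1)(W), (4,0)(W), (3,0)(W); every one is W ⇒ L
(4,3): moves to (1,3)(W), (0,3)(W), (4,2)(W), (3,2)(W); every one is W ⇒ L
(4,5): moves to (1,5)(W), (0,5)(W), (4,4)(W), (4,0)(W), (3,4)(W); every one is W ⇒ L
(4,7): moves to (1,7)(W), (0,7)(W), (4,6)(W), (4,2)(W), (3,6)(W); every one is W ⇒ L
(4,9): moves to (1,9)(W), (0,9)(W), (4,8)(W), (4,4)(W), (3,8)(W); every one is W ⇒ L
(5,1): moves to (2,1)(W), (1,1)(W), (5,0)(W), (4,0)(W); every one is W ⇒ L
(5,3): moves to (2,3)(W), (1,3)(W), (5,2)(W), (4,2)(W); every one is W ⇒ L
(5,5): moves to (2,5)(W), (1,5)(W), (5,4)(W), (5,0)(W), (4,4)(W); every one is W ⇒ L
(5,7): moves to (2,7)(W), (1,7)(W), (5,6)(W), (5,2)(W), (4,6)(W); every one is W ⇒ L
(5,9): moves to (2,9)(W), (1,9)(W), (5,8)(W), (5,4)(W), (4,8)(W); every one is W ⇒ L
Every other cell has at least one move into one of the L cells above, so it is W.
L cells per row: a=0: 5, a=1: 5, a=2: 5, a=3: 0, a=4: 5, a=5: 5; total 25.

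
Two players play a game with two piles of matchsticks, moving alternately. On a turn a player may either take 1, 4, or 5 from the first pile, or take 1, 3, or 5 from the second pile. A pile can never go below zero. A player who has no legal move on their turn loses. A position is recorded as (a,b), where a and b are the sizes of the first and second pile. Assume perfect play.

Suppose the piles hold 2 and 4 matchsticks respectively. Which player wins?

Positions with no move are L. A position that does have a move is losing for the player to move precisely when every available move leads to a winning position for the opponent. Fill in the labels:
No move ever increases a pile, so every position that can arise here has a ≤ 2 and b ≤ 4; it is enough to label the cells with 0 ≤ a ≤ 2 and 0 ≤ b ≤ 4.
Every move lowers a or b (never raises either), so fill the grid row by row in increasing a, and left to right within a row: each cell's successors are then already labelled.
      b=0  b=1  b=2  b=3  b=4
a=0:    L    W    L    W    L
a=1:    W    L    W    L    W
a=2:    L    W    L    W    L
Cells with no legal move (terminal, hence L): (0,0).
The remaining L cells, each justified by listing all of its moves:
(0,2): only reaches (0,1)(W), which is W → L
(0,4): only reaches (0,3)(W), (0,1)(W), all W → L
(1,1): only reaches (0,1)(W), (1,0)(W), all W → L
(1,3): only reaches (0,3)(W), (1,2)(W), (1,0)(W), all W → L
(2,0): only reaches (1,0)(W), which is W → L
(2,2): only reaches (1,2)(W), (2,1)(W), all W → L
(2,4): only reaches (1,4)(W), (2,3)(W), (2,1)(W), all W → L
Every other cell has at least one move into one of the L cells above, so it is W.
Every move from (2,4) reaches a W position, so the mover loses.

The second player wins.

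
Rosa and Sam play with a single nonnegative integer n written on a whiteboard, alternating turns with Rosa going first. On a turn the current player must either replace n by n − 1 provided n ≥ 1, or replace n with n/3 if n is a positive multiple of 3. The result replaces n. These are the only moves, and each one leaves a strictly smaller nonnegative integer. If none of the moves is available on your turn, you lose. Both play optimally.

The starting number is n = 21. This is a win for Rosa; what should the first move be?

Move to 7.

Classify positions by backward induction: terminal positions (no move available) are L. From any other position, the mover wins iff some move reaches an L.
n=0: no move → L
n=1: W (go to 0, an L position)
n=2: L (sole option 1(W) is W)
n=3: W (go to 2, an L position)
n=4: L (sole option 3(W) is W)
n=5: W (go to 4, an L position)
n=6: W (go to 2, an L position)
n=7: L (sole option 6(W) is W)
n=8: W (go to 7, an L position)
n=9: L (options 3(W), 8(W) are all W)
n=10: W (go to 9, an L position)
n=11: L (sole option 10(W) is W)
n=12: W (go to 4, an L position)
n=13: L (sole option 12(W) is W)
n=14: W (go to 13, an L position)
n=15: L (options 5(W), 14(W) are all W)
n=16: W (go to 15, an L position)
n=17: L (sole option 16(W) is W)
n=18: W (go to 17, an L position)
n=19: L (sole option 18(W) is W)
n=20: W (go to 19, an L position)
n=21: W (go to 7, an L position)
From 21, the L positions reachable in one move are: 7.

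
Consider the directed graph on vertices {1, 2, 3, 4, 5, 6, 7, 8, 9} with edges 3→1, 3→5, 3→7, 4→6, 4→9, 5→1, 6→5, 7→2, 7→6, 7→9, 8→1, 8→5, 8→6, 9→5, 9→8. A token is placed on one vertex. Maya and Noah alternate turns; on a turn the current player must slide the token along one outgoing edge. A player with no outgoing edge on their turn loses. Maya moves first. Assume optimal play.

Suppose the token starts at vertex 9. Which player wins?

Noah wins.

Positions with no move are L. A position that does have a move is losing for the player to move precisely when every available move leads to a winning position for the opponent. Fill in the labels:
Every edge goes from a vertex to one that appears earlier in the order 2, 1, 5, 6, 8, 9, 7, 3, 4, so processing vertices in that order labels each vertex after all of its successors.
2: no outgoing edge → L
1: no outgoing edge → L
5: W (go to 1, an L position)
6: L (sole option 5(W) is W)
8: W (go to 6, an L position)
9: L (options 8(W), 5(W) are all W)
7: W (go to 9, an L position)
3: W (go to 1, an L position)
4: W (go to 9, an L position)
The starting position 9 is L: whatever Maya does, the opponent receives a W position.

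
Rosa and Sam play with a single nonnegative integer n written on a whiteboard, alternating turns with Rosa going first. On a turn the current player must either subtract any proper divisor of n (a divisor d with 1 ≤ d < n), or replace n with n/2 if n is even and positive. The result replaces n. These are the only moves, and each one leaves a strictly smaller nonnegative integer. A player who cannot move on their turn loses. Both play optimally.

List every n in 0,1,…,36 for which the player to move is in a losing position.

Work bottom-up. With no move the player to move loses. Otherwise the position is W if at least one move leads to an L position for the opponent, and L if every move leads to a W.
n=0: no move → L
n=1: no move → L
n=2: reaches L-position 1 → W
n=3: only reaches 2(W), which is W → L
n=4: reaches L-position 3 → W
n=5: only reaches 4(W), which is W → L
n=6: reaches L-position 3 → W
n=7: only reaches 6(W), which is W → L
n=8: reaches L-position 7 → W
n=9: only reaches 6(W), 8(W), all W → L
n=10: reaches L-position 5 → W
n=11: only reaches 10(W), which is W → L
n=12: reaches L-position 9 → W
n=13: only reaches 12(W), which is W → L
n=14: reaches L-position 7 → W
n=15: only reaches 10(W), 12(W), 14(W), all W → L
n=16: reaches L-position 15 → W
n=17: only reaches 16(W), which is W → L
n=18: reaches L-position 9 → W
n=19: only reaches 18(W), which is W → L
n=20: reaches L-position 15 → W
n=21: only reaches 14(W), 18(W), 20(W), all W → L
n=22: reaches L-position 11 → W
n=23: only reaches 22(W), which is W → L
n=24: reaches L-position 21 → W
n=25: only reaches 20(W), 24(W), all W → L
n=26: reaches L-position 13 → W
n=27: only reaches 18(W), 24(W), 26(W), all W → L
n=28: reaches L-position 21 → W
n=29: only reaches 28(W), which is W → L
n=30: reaches L-position 15 → W
n=31: only reaches 30(W), which is W → L
n=32: reaches L-position 31 → W
n=33: only reaches 22(W), 30(W), 32(W), all W → L
n=34: reaches L-position 17 → W
n=35: only reaches 28(W), 30(W), 34(W), all W → L
n=36: reaches L-position 27 → W
Reading off the rows marked L gives the requested list; there are 19 such values of n.

0, 1, 3, 5, 7, 9, 11, 13, 15, 17, 19, 21, 23, 25, 27, 29, 31, 33, 35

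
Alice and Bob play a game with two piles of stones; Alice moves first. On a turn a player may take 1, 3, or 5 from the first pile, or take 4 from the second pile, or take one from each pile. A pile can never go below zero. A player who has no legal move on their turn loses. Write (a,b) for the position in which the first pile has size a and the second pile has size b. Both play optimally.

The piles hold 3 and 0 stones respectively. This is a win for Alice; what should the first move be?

Move to (2,0).

Label each position W (a win for the player to move) or L (a loss). A position with no legal move is L; any other position is W exactly when some move reaches an L, and L when every move reaches a W.
No move ever increases a pile, so every position that can arise here has a ≤ 3 and b ≤ 0; it is enough to label the cells with 0 ≤ a ≤ 3 and 0 ≤ b ≤ 0.
Every move lowers a or b (never raises either), so fill the grid row by row in increasing a, and left to right within a row: each cell's successors are then already labelled.
      b=0
a=0:    L
a=1:    W
a=2:    L
a=3:    W
Cells with no legal move (terminal, hence L): (0,0).
The remaining L cells, each justified by listing all of its moves:
(2,0): →(1,0)(W) only, which is W, so L
Every other cell has at least one move into one of the L cells above, so it is W.
From (3,0), the L positions reachable in one move are: (2,0), (0,0). Any move reaching one of these is winning.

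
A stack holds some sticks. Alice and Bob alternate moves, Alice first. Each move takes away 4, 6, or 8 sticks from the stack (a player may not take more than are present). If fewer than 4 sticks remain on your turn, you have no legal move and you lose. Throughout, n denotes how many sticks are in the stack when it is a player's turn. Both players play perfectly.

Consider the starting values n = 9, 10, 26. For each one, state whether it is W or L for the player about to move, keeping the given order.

Classify positions by backward induction: terminal positions (no move available) are L. From any other position, the mover wins iff some move reaches an L.
n=0: no move → L
n=1: no move → L
n=2: no move → L
n=3: no move → L
n=4: reaches L-position 0 → W
n=5: reaches L-position 1 → W
n=6: reaches L-position 2 → W
n=7: reaches L-position 3 → W
n=8: reaches L-position 2 → W
n=9: reaches L-position 3 → W
n=10: reaches L-position 2 → W
n=11: reaches L-position 3 → W
n=12: only reaches 8(W), 6(W), 4(W), all W → L
n=13: only reaches 9(W), 7(W), 5(W), all W → L
n=14: only reaches 10(W), 8(W), 6(W), all W → L
n=15: only reaches 11(W), 9(W), 7(W), all W → L
n=16: reaches L-position 12 → W
n=17: reaches L-position 13 → W
n=18: reaches L-position 14 → W
n=19: reaches L-position 15 → W
n=20: reaches L-position 14 → W
n=21: reaches L-position 15 → W
n=22: reaches L-position 14 → W
n=23: reaches L-position 15 → W
n=24: only reaches 20(W), 18(W), 16(W), all W → L
n=25: only reaches 21(W), 19(W), 17(W), all W → L
n=26: only reaches 22(W), 20(W), 18(W), all W → L

9: W, 10: W, 26: L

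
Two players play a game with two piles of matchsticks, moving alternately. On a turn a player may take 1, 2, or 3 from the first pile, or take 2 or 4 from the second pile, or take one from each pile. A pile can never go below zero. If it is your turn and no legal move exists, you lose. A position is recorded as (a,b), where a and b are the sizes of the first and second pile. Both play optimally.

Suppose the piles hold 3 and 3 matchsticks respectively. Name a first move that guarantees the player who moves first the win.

Positions with no move are L. A position that does have a move is losing for the player to move precisely when every available move leads to a winning position for the opponent. Fill in the labels:
No move ever increases a pile, so every position that can arise here has a ≤ 3 and b ≤ 3; it is enough to label the cells with 0 ≤ a ≤ 3 and 0 ≤ b ≤ 3.
Every move lowers a or b (never raises either), so fill the grid row by row in increasing a, and left to right within a row: each cell's successors are then already labelled.
      b=0  b=1  b=2  b=3
a=0:    L    L    W    W
a=1:    W    W    W    L
a=2:    W    W    L    W
a=3:    W    W    W    W
Cells with no legal move (terminal, hence L): (0,0), (0,1).
The remaining L cells, each justified by listing all of its moves:
(1,3): moves to (0,3)(W), (1,1)(W), (0,2)(W); every one is W ⇒ L
(2,2): moves to (1,2)(W), (0,2)(W), (2,0)(W), (1,1)(W); every one is W ⇒ L
Every other cell has at least one move into one of the L cells above, so it is W.
From (3,3), the L positions reachable in one move are: (1,3), (2,2). Any move reaching one of these is winning.

Move to (1,3).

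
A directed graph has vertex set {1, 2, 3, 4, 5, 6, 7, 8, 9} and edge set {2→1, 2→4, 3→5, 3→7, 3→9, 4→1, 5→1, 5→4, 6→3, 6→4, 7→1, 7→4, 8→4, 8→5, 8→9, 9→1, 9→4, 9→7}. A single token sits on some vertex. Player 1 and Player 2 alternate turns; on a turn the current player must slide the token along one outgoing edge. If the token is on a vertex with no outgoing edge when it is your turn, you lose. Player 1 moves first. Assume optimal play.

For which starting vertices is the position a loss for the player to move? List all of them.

Positions with no move are L. A position that does have a move is losing for the player to move precisely when every available move leads to a winning position for the opponent. Fill in the labels:
Every edge goes from a vertex to one that appears earlier in the order 1, 4, 7, 2, 9, 5, 8, 3, 6, so processing vertices in that order labels each vertex after all of its successors.
1: no outgoing edge → L
4: reaches L-position 1 → W
7: reaches L-position 1 → W
2: reaches L-position 1 → W
9: reaches L-position 1 → W
5: reaches L-position 1 → W
8: only reaches 5(W), 9(W), 4(W), all W → L
3: only reaches 5(W), 9(W), 7(W), all W → L
6: reaches L-position 3 → W
Reading off the rows marked L gives the requested list; there are 3 such vertices.

1, 3, 8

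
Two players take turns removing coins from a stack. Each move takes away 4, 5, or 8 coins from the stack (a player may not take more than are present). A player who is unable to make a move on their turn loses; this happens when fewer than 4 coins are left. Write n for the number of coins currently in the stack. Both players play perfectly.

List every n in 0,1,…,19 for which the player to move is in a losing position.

0, 1, 2, 3, 12, 13, 14, 15

Label each position W (a win for the player to move) or L (a loss). A position with no legal move is L; any other position is W exactly when some move reaches an L, and L when every move reaches a W.
n=0: no move → L
n=1: no move → L
n=2: no move → L
n=3: no move → L
n=4: W (go to 0, an L position)
n=5: W (go to 1, an L position)
n=6: W (go to 2, an L position)
n=7: W (go to 3, an L position)
n=8: W (go to 3, an L position)
n=9: W (go to 1, an L position)
n=10: W (go to 2, an L position)
n=11: W (go to 3, an L position)
n=12: L (options 8(W), 7(W), 4(W) are all W)
n=13: L (options 9(W), 8(W), 5(W) are all W)
n=14: L (options 10(W), 9(W), 6(W) are all W)
n=15: L (options 11(W), 10(W), 7(W) are all W)
n=16: W (go to 12, an L position)
n=17: W (go to 13, an L position)
n=18: W (go to 14, an L position)
n=19: W (go to 15, an L position)
Reading off the rows marked L gives the requested list; there are 8 such values of n.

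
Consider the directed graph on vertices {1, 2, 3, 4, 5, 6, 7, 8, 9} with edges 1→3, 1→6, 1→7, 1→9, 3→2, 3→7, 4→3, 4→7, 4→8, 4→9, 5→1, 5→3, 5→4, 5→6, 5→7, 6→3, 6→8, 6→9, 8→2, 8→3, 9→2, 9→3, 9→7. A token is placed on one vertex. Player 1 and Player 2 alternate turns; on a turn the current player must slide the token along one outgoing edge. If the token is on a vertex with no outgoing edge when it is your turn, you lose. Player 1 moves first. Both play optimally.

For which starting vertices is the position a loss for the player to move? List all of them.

Work bottom-up. With no move the player to move loses. Otherwise the position is W if at least one move leads to an L position for the opponent, and L if every move leads to a W.
Every edge goes from a vertex to one that appears earlier in the order 7, 2, 3, 9, 8, 6, 4, 1, 5, so processing vertices in that order labels each vertex after all of its successors.
7: no outgoing edge → L
2: no outgoing edge → L
3: →2(L), so W
9: →2(L), so W
8: →2(L), so W
6: →8(W), 9(W), 3(W) — all W, so L
4: →7(L), so W
1: →6(L), so W
5: →6(L), so W
Reading off the rows marked L gives the requested list; there are 3 such vertices.

2, 6, 7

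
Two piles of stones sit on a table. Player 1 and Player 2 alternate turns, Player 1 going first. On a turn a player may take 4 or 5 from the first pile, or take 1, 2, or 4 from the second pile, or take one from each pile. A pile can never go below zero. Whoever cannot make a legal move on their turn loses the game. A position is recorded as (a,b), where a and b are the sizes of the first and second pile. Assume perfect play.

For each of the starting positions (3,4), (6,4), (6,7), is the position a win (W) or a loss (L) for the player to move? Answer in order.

Build the W/L table. Terminal = L. A non-terminal position is W if it has a move to some L; otherwise it is L.
No move ever increases a pile, so every position that can arise here has a ≤ 6 and b ≤ 7; it is enough to label the cells with 0 ≤ a ≤ 6 and 0 ≤ b ≤ 7.
Every move lowers a or b (never raises either), so fill the grid row by row in increasing a, and left to right within a row: each cell's successors are then already labelled.
      b=0  b=1  b=2  b=3  b=4  b=5  b=6  b=7
a=0:    L    W    W    L    W    W    L    W
a=1:    L    W    W    L    W    W    L    W
a=2:    L    W    W    L    W    W    L    W
a=3:    L    W    W    L    W    W    L    W
a=4:    W    W    L    W    W    L    W    W
a=5:    W    L    W    W    L    W    W    L
a=6:    W    L    W    W    L    W    W    L
Cells with no legal move (terminal, hence L): (0,0), (1,0), (2,0), (3,0).
The remaining L cells, each justified by listing all of its moves:
(0,3): →(0,2)(W), (0,1)(W) — all W, so L
(0,6): →(0,5)(W), (0,4)(W), (0,2)(W) — all W, so L
(1,3): →(1,2)(W), (1,1)(W), (0,2)(W) — all W, so L
(1,6): →(1,5)(W), (1,4)(W), (1,2)(W), (0,5)(W) — all W, so L
(2,3): →(2,2)(W), (2,1)(W), (1,2)(W) — all W, so L
(2,6): →(2,5)(W), (2,4)(W), (2,2)(W), (1,5)(W) — all W, so L
(3,3): →(3,2)(W), (3,1)(W), (2,2)(W) — all W, so L
(3,6): →(3,5)(W), (3,4)(W), (3,2)(W), (2,5)(W) — all W, so L
(4,2): →(0,2)(W), (4,1)(W), (4,0)(W), (3,1)(W) — all W, so L
(4,5): →(0,5)(W), (4,4)(W), (4,3)(W), (4,1)(W), (3,4)(W) — all W, so L
(5,1): →(1,1)(W), (0,1)(W), (5,0)(W), (4,0)(W) — all W, so L
(5,4): →(1,4)(W), (0,4)(W), (5,3)(W), (5,2)(W), (5,0)(W), (4,3)(W) — all W, so L
(5,7): →(1,7)(W), (0,7)(W), (5,6)(W), (5,5)(W), (5,3)(W), (4,6)(W) — all W, so L
(6,1): →(2,1)(W), (1,1)(W), (6,0)(W), (5,0)(W) — all W, so L
(6,4): →(2,4)(W), (1,4)(W), (6,3)(W), (6,2)(W), (6,0)(W), (5,3)(W) — all W, so L
(6,7): →(2,7)(W), (1,7)(W), (6,6)(W), (6,5)(W), (6,3)(W), (5,6)(W) — all W, so L
Every other cell has at least one move into one of the L cells above, so it is W.
(3,4): the move to (3,3) reaches an L cell, so W
(6,4): one of the L cells justified above, so L
(6,7): one of the L cells justified above, so L

(3,4): W, (6,4): L, (6,7): L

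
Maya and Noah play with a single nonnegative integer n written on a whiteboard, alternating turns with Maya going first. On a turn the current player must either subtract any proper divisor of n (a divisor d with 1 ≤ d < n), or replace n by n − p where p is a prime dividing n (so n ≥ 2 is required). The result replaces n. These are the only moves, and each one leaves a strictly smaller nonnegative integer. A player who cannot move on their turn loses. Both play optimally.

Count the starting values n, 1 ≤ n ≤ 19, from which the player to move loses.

Label each position W (a win for the player to move) or L (a loss). A position with no legal move is L; any other position is W exactly when some move reaches an L, and L when every move reaches a W.
n=0: no move → L
n=1: no move → L
n=2: can move to 0, which is L ⇒ W
n=3: can move to 0, which is L ⇒ W
n=4: moves to 2(W), 3(W); every one is W ⇒ L
n=5: can move to 0, which is L ⇒ W
n=6: can move to 4, which is L ⇒ W
n=7: can move to 0, which is L ⇒ W
n=8: can move to 4, which is L ⇒ W
n=9: moves to 6(W), 8(W); every one is W ⇒ L
n=10: can move to 9, which is L ⇒ W
n=11: can move to 0, which is L ⇒ W
n=12: can move to 9, which is L ⇒ W
n=13: can move to 0, which is L ⇒ W
n=14: moves to 7(W), 12(W), 13(W); every one is W ⇒ L
n=15: can move to 14, which is L ⇒ W
n=16: can move to 14, which is L ⇒ W
n=17: can move to 0, which is L ⇒ W
n=18: can move to 9, which is L ⇒ W
n=19: can move to 0, which is L ⇒ W
L entries with 1 ≤ n ≤ 19 (n=0 is outside the asked range and is not counted): n = 1, 4, 9, 14; that makes 4.

4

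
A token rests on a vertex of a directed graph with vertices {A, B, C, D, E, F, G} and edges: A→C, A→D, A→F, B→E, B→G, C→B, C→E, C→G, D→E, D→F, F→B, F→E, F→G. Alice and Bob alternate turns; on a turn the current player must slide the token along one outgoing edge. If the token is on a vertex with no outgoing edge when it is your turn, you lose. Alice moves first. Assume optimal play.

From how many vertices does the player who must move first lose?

Build the W/L table. Terminal = L. A non-terminal position is W if it has a move to some L; otherwise it is L.
Every edge goes from a vertex to one that appears earlier in the order G, E, B, C, F, D, A, so processing vertices in that order labels each vertex after all of its successors.
G: no outgoing edge → L
E: no outgoing edge → L
B: →E(L), so W
C: →E(L), so W
F: →E(L), so W
D: →E(L), so W
A: →D(W), F(W), C(W) — all W, so L
The L vertices are A, E, G; that is 3 in all.

3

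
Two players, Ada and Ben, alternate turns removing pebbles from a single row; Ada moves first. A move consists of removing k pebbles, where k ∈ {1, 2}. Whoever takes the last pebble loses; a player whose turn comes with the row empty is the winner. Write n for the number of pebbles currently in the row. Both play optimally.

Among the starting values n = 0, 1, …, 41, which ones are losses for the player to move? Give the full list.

1, 4, 7, 10, 13, 16, 19, 22, 25, 28, 31, 34, 37, 40

Build the W/L table. Terminal = W. A non-terminal position is W if it has a move to some L; otherwise it is L.
n=0: no move; the opponent has just taken the last pebble and therefore loses → W
n=1: L (sole option 0(W) is W)
n=2: W (go to 1, an L position)
n=3: W (go to 1, an L position)
n=4: L (options 3(W), 2(W) are all W)
n=5: W (go to 4, an L position)
n=6: W (go to 4, an L position)
n=7: L (options 6(W), 5(W) are all W)
n=8: W (go to 7, an L position)
n=9: W (go to 7, an L position)
n=10: L (options 9(W), 8(W) are all W)
n=11: W (go to 10, an L position)
n=12: W (go to 10, an L position)
n=13: L (options 12(W), 11(W) are all W)
n=14: W (go to 13, an L position)
n=15: W (go to 13, an L position)
n=16: L (options 15(W), 14(W) are all W)
n=17: W (go to 16, an L position)
n=18: W (go to 16, an L position)
n=19: L (options 18(W), 17(W) are all W)
n=20: W (go to 19, an L position)
n=21: W (go to 19, an L position)
n=22: L (options 21(W), 20(W) are all W)
n=23: W (go to 22, an L position)
n=24: W (go to 22, an L position)
n=25: L (options 24(W), 23(W) are all W)
n=26: W (go to 25, an L position)
n=27: W (go to 25, an L position)
n=28: L (options 27(W), 26(W) are all W)
n=29: W (go to 28, an L position)
n=30: W (go to 28, an L position)
n=31: L (options 30(W), 29(W) are all W)
n=32: W (go to 31, an L position)
n=33: W (go to 31, an L position)
n=34: L (options 33(W), 32(W) are all W)
n=35: W (go to 34, an L position)
n=36: W (go to 34, an L position)
n=37: L (options 36(W), 35(W) are all W)
n=38: W (go to 37, an L position)
n=39: W (go to 37, an L position)
n=40: L (options 39(W), 38(W) are all W)
n=41: W (go to 40, an L position)
The losing starting values of n are exactly the entries labelled L in this table (14 of them).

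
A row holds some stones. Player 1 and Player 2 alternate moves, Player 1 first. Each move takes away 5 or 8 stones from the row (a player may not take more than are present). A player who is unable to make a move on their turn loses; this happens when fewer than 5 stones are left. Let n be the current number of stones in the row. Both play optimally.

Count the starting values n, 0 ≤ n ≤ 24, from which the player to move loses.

10

Use the standard recursion: the mover loses at a terminal position; elsewhere, the mover wins exactly when some move hands the opponent an L position.
n=0: no move → L
n=1: no move → L
n=2: no move → L
n=3: no move → L
n=4: no move → L
n=5: can move to 0, which is L ⇒ W
n=6: can move to 1, which is L ⇒ W
n=7: can move to 2, which is L ⇒ W
n=8: can move to 3, which is L ⇒ W
n=9: can move to 4, which is L ⇒ W
n=10: can move to 2, which is L ⇒ W
n=11: can move to 3, which is L ⇒ W
n=12: can move to 4, which is L ⇒ W
n=13: moves to 8(W), 5(W); every one is W ⇒ L
n=14: moves to 9(W), 6(W); every one is W ⇒ L
n=15: moves to 10(W), 7(W); every one is W ⇒ L
n=16: moves to 11(W), 8(W); every one is W ⇒ L
n=17: moves to 12(W), 9(W); every one is W ⇒ L
n=18: can move to 13, which is L ⇒ W
n=19: can move to 14, which is L ⇒ W
n=20: can move to 15, which is L ⇒ W
n=21: can move to 16, which is L ⇒ W
n=22: can move to 17, which is L ⇒ W
n=23: can move to 15, which is L ⇒ W
n=24: can move to 16, which is L ⇒ W
L entries with 0 ≤ n ≤ 24: n = 0, 1, 2, 3, 4, 13, 14, 15, 16, 17; that makes 10.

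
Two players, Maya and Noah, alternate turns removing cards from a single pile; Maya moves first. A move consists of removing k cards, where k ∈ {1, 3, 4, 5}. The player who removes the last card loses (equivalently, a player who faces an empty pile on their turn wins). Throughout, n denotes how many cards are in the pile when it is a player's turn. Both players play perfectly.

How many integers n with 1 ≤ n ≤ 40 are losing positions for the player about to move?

10

Work bottom-up. With no move the player to move wins. Otherwise the position is W if at least one move leads to an L position for the opponent, and L if every move leads to a W.
n=0: no move; the opponent has just taken the last card and therefore loses → W
n=1: the only move is to 0(W), a W ⇒ L
n=2: can move to 1, which is L ⇒ W
n=3: moves to 2(W), 0(W); every one is W ⇒ L
n=4: can move to 3, which is L ⇒ W
n=5: can move to 1, which is L ⇒ W
n=6: can move to 3, which is L ⇒ W
n=7: can move to 3, which is L ⇒ W
n=8: can move to 3, which is L ⇒ W
n=9: moves to 8(W), 6(W), 5(W), 4(W); every one is W ⇒ L
n=10: can move to 9, which is L ⇒ W
n=11: moves to 10(W), 8(W), 7(W), 6(W); every one is W ⇒ L
n=12: can move to 11, which is L ⇒ W
n=13: can move to 9, which is L ⇒ W
n=14: can move to 11, which is L ⇒ W
n=15: can move to 11, which is L ⇒ W
n=16: can move to 11, which is L ⇒ W
n=17: moves to 16(W), 14(W), 13(W), 12(W); every one is W ⇒ L
n=18: can move to 17, which is L ⇒ W
n=19: moves to 18(W), 16(W), 15(W), 14(W); every one is W ⇒ L
n=20: can move to 19, which is L ⇒ W
n=21: can move to 17, which is L ⇒ W
n=22: can move to 19, which is L ⇒ W
n=23: can move to 19, which is L ⇒ W
n=24: can move to 19, which is L ⇒ W
n=25: moves to 24(W), 22(W), 21(W), 20(W); every one is W ⇒ L
n=26: can move to 25, which is L ⇒ W
n=27: moves to 26(W), 24(W), 23(W), 22(W); every one is W ⇒ L
n=28: can move to 27, which is L ⇒ W
n=29: can move to 25, which is L ⇒ W
n=30: can move to 27, which is L ⇒ W
n=31: can move to 27, which is L ⇒ W
n=32: can move to 27, which is L ⇒ W
n=33: moves to 32(W), 30(W), 29(W), 28(W); every one is W ⇒ L
n=34: can move to 33, which is L ⇒ W
n=35: moves to 34(W), 32(W), 31(W), 30(W); every one is W ⇒ L
n=36: can move to 35, which is L ⇒ W
n=37: can move to 33, which is L ⇒ W
n=38: can move to 35, which is L ⇒ W
n=39: can move to 35, which is L ⇒ W
n=40: can move to 35, which is L ⇒ W
L entries with 1 ≤ n ≤ 40 (the range starts at n=1): n = 1, 3, 9, 11, 17, 19, 25, 27, 33, 35; that makes 10.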